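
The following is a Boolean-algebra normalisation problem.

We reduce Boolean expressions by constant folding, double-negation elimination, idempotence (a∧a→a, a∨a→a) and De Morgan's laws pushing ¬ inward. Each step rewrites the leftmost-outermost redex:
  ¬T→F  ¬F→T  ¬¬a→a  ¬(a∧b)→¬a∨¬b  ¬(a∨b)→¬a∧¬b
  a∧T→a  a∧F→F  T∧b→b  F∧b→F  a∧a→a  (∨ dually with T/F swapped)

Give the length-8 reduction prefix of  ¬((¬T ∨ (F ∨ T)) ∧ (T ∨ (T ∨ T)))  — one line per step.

  start: ¬((¬T ∨ (F ∨ T)) ∧ (T ∨ (T ∨ T)))
  step 1: ¬(¬T ∨ (F ∨ T)) ∨ ¬(T ∨ (T ∨ T))
  step 2: (¬¬T ∧ ¬(F ∨ T)) ∨ ¬(T ∨ (T ∨ T))
  step 3: (T ∧ ¬(F ∨ T)) ∨ ¬(T ∨ (T ∨ T))
  step 4: ¬(F ∨ T) ∨ ¬(T ∨ (T ∨ T))
  step 5: (¬F ∧ ¬T) ∨ ¬(T ∨ (T ∨ T))
  step 6: (T ∧ ¬T) ∨ ¬(T ∨ (T ∨ T))
  step 7: ¬T ∨ ¬(T ∨ (T ∨ T))
  step 8: F ∨ ¬(T ∨ (T ∨ T))

Answer: after 8 steps: F ∨ ¬(T ∨ (T ∨ T))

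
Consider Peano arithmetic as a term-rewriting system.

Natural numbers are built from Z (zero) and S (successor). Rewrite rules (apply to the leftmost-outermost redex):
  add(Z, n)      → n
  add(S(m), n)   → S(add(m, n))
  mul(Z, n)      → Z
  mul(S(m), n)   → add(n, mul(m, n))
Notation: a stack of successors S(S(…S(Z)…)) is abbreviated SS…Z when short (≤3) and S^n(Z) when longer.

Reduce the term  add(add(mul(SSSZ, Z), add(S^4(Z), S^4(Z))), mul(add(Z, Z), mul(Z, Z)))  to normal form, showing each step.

  start: add(add(mul(SSSZ, Z), add(S^4(Z), S^4(Z))), mul(add(Z, Z), mul(Z, Z)))
  step 1: add(add(add(Z, mul(SSZ, Z)), add(S^4(Z), S^4(Z))), mul(add(Z, Z), mul(Z, Z)))
  step 2: add(add(mul(SSZ, Z), add(S^4(Z), S^4(Z))), mul(add(Z, Z), mul(Z, Z)))
  step 3: add(add(add(Z, mul(SZ, Z)), add(S^4(Z), S^4(Z))), mul(add(Z, Z), mul(Z, Z)))
  step 4: add(add(mul(SZ, Z), add(S^4(Z), S^4(Z))), mul(add(Z, Z), mul(Z, Z)))
  step 5: add(add(add(Z, mul(Z, Z)), add(S^4(Z), S^4(Z))), mul(add(Z, Z), mul(Z, Z)))
  step 6: add(add(mul(Z, Z), add(S^4(Z), S^4(Z))), mul(add(Z, Z), mul(Z, Z)))
  step 7: add(add(Z, add(S^4(Z), S^4(Z))), mul(add(Z, Z), mul(Z, Z)))
  step 8: add(add(S^4(Z), S^4(Z)), mul(add(Z, Z), mul(Z, Z)))
  step 9: add(S(add(SSSZ, S^4(Z))), mul(add(Z, Z), mul(Z, Z)))
  step 10: S(add(add(SSSZ, S^4(Z)), mul(add(Z, Z), mul(Z, Z))))
  step 11: S(add(S(add(SSZ, S^4(Z))), mul(add(Z, Z), mul(Z, Z))))
  step 12: S(S(add(add(SSZ, S^4(Z)), mul(add(Z, Z), mul(Z, Z)))))
  step 13: S(S(add(S(add(SZ, S^4(Z))), mul(add(Z, Z), mul(Z, Z)))))
  step 14: S(S(S(add(add(SZ, S^4(Z)), mul(add(Z, Z), mul(Z, Z))))))
  step 15: S(S(S(add(S(add(Z, S^4(Z))), mul(add(Z, Z), mul(Z, Z))))))
  step 16: S(S(S(S(add(add(Z, S^4(Z)), mul(add(Z, Z), mul(Z, Z)))))))
  step 17: S(S(S(S(add(S^4(Z), mul(add(Z, Z), mul(Z, Z)))))))
  step 18: S(S(S(S(S(add(SSSZ, mul(add(Z, Z), mul(Z, Z))))))))
  step 19: S(S(S(S(S(S(add(SSZ, mul(add(Z, Z), mul(Z, Z)))))))))
  step 20: S(S(S(S(S(S(S(add(SZ, mul(add(Z, Z), mul(Z, Z))))))))))
  step 21: S(S(S(S(S(S(S(S(add(Z, mul(add(Z, Z), mul(Z, Z)))))))))))
  step 22: S(S(S(S(S(S(S(S(mul(add(Z, Z), mul(Z, Z))))))))))
  step 23: S(S(S(S(S(S(S(S(mul(Z, mul(Z, Z))))))))))
  step 24: S^8(Z)

Answer: normal form = S^8(Z)  (in 24 steps)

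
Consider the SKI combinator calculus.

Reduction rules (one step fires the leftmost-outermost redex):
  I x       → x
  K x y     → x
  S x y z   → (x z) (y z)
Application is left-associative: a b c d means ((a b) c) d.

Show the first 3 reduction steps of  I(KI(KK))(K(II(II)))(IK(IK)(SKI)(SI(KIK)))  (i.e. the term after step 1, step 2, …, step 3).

  start: I(KI(KK))(K(II(II)))(IK(IK)(SKI)(SI(KIK)))
  →1  KI(KK)(K(II(II)))(IK(IK)(SKI)(SI(KIK)))
  →2  I(K(II(II)))(IK(IK)(SKI)(SI(KIK)))
  →3  K(II(II))(IK(IK)(SKI)(SI(KIK)))

Answer: after 3 steps: K(II(II))(IK(IK)(SKI)(SI(KIK)))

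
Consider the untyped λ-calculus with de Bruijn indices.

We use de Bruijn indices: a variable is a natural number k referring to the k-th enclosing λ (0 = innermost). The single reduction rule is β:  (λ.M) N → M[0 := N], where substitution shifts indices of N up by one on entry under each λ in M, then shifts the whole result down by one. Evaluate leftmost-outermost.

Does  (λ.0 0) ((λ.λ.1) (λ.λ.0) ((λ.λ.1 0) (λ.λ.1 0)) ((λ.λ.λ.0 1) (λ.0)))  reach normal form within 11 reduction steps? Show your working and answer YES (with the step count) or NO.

Answer: YES — reaches normal form λ.0 in 8 ≤ 11 steps

Working:
  start: (λ.0 0) ((λ.λ.1) (λ.λ.0) ((λ.λ.1 0) (λ.λ.1 0)) ((λ.λ.λ.0 1) (λ.0)))
  step 1: (λ.λ.1) (λ.λ.0) ((λ.λ.1 0) (λ.λ.1 0)) ((λ.λ.λ.0 1) (λ.0)) ((λ.λ.1) (λ.λ.0) ((λ.λ.1 0) (λ.λ.1 0)) ((λ.λ.λ.0 1) (λ.0)))
  step 2: (λ.λ.λ.0) ((λ.λ.1 0) (λ.λ.1 0)) ((λ.λ.λ.0 1) (λ.0)) ((λ.λ.1) (λ.λ.0) ((λ.λ.1 0) (λ.λ.1 0)) ((λ.λ.λ.0 1) (λ.0)))
  step 3: (λ.λ.0) ((λ.λ.λ.0 1) (λ.0)) ((λ.λ.1) (λ.λ.0) ((λ.λ.1 0) (λ.λ.1 0)) ((λ.λ.λ.0 1) (λ.0)))
  step 4: (λ.0) ((λ.λ.1) (λ.λ.0) ((λ.λ.1 0) (λ.λ.1 0)) ((λ.λ.λ.0 1) (λ.0)))
  step 5: (λ.λ.1) (λ.λ.0) ((λ.λ.1 0) (λ.λ.1 0)) ((λ.λ.λ.0 1) (λ.0))
  step 6: (λ.λ.λ.0) ((λ.λ.1 0) (λ.λ.1 0)) ((λ.λ.λ.0 1) (λ.0))
  step 7: (λ.λ.0) ((λ.λ.λ.0 1) (λ.0))
  step 8: λ.0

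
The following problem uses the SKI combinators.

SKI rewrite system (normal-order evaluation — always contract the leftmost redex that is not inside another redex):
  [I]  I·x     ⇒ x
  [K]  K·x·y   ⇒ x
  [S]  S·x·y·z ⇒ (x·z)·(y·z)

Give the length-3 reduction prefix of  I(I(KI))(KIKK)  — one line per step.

  start: I(I(KI))(KIKK)
  →1  I(KI)(KIKK)
  →2  KI(KIKK)
  →3  I

Answer: after 3 steps: I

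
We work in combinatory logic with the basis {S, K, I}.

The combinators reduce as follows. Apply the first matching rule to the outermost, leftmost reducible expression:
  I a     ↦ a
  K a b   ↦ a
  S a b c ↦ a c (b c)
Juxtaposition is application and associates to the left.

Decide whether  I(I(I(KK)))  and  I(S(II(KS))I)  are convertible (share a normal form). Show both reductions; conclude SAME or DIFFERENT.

Term A:
  start: I(I(I(KK)))
  step 1: I(I(KK))
  step 2: I(KK)
  step 3: KK

Term B:
  start: I(S(II(KS))I)
  step 1: S(II(KS))I
  step 2: S(I(KS))I
  step 3: S(KS)I

Answer: DIFFERENT — A ⇓ KK, B ⇓ S(KS)I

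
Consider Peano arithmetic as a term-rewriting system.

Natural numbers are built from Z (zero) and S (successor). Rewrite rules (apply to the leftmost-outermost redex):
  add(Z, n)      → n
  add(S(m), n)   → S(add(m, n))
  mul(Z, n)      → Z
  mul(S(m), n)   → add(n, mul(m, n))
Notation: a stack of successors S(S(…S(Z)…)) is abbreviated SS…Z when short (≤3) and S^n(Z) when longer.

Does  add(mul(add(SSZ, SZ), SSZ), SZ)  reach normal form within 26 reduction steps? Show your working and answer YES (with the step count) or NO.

  start: add(mul(add(SSZ, SZ), SSZ), SZ)
  step 1: add(mul(S(add(SZ, SZ)), SSZ), SZ)
  step 2: add(add(SSZ, mul(add(SZ, SZ), SSZ)), SZ)
  step 3: add(S(add(SZ, mul(add(SZ, SZ), SSZ))), SZ)
  step 4: S(add(add(SZ, mul(add(SZ, SZ), SSZ)), SZ))
  step 5: S(add(S(add(Z, mul(add(SZ, SZ), SSZ))), SZ))
  step 6: S(S(add(add(Z, mul(add(SZ, SZ), SSZ)), SZ)))
  step 7: S(S(add(mul(add(SZ, SZ), SSZ), SZ)))
  step 8: S(S(add(mul(S(add(Z, SZ)), SSZ), SZ)))
  step 9: S(S(add(add(SSZ, mul(add(Z, SZ), SSZ)), SZ)))
  step 10: S(S(add(S(add(SZ, mul(add(Z, SZ), SSZ))), SZ)))
  step 11: S(S(S(add(add(SZ, mul(add(Z, SZ), SSZ)), SZ))))
  step 12: S(S(S(add(S(add(Z, mul(add(Z, SZ), SSZ))), SZ))))
  step 13: S(S(S(S(add(add(Z, mul(add(Z, SZ), SSZ)), SZ)))))
  step 14: S(S(S(S(add(mul(add(Z, SZ), SSZ), SZ)))))
  step 15: S(S(S(S(add(mul(SZ, SSZ), SZ)))))
  step 16: S(S(S(S(add(add(SSZ, mul(Z, SSZ)), SZ)))))
  step 17: S(S(S(S(add(S(add(SZ, mul(Z, SSZ))), SZ)))))
  step 18: S(S(S(S(S(add(add(SZ, mul(Z, SSZ)), SZ))))))
  step 19: S(S(S(S(S(add(S(add(Z, mul(Z, SSZ))), SZ))))))
  step 20: S(S(S(S(S(S(add(add(Z, mul(Z, SSZ)), SZ)))))))
  step 21: S(S(S(S(S(S(add(mul(Z, SSZ), SZ)))))))
  step 22: S(S(S(S(S(S(add(Z, SZ)))))))
  step 23: S^7(Z)

Answer: YES — reaches normal form S^7(Z) in 23 ≤ 26 steps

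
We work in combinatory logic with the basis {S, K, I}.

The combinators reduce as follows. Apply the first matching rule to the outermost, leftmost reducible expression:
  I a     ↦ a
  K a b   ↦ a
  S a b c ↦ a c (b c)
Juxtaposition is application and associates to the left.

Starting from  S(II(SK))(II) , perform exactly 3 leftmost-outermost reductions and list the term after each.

  start: S(II(SK))(II)
  step 1: S(I(SK))(II)
  step 2: S(SK)(II)
  step 3: S(SK)I

Answer: after 3 steps: S(SK)I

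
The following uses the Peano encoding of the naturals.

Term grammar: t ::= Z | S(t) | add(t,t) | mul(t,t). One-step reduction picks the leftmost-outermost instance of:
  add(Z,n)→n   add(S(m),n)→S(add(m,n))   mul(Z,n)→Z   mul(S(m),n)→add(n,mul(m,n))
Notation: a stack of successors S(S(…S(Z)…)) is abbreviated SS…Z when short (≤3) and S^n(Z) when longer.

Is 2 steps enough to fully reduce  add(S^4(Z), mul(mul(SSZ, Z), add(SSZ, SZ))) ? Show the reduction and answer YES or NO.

  start: add(S^4(Z), mul(mul(SSZ, Z), add(SSZ, SZ)))
  step 1: S(add(SSSZ, mul(mul(SSZ, Z), add(SSZ, SZ))))
  step 2: S(S(add(SSZ, mul(mul(SSZ, Z), add(SSZ, SZ)))))

Answer: NO — after 2 steps the term is S(S(add(SSZ, mul(mul(SSZ, Z), add(SSZ, SZ))))), not yet normal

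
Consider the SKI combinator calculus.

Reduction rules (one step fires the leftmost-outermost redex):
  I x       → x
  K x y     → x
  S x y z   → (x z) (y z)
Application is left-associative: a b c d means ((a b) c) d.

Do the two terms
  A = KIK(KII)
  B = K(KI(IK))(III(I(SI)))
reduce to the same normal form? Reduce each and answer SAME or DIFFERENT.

Term A:
  start: KIK(KII)
  [1] I(KII)
  [2] KII
  [3] I

Term B:
  start: K(KI(IK))(III(I(SI)))
  [1] KI(IK)
  [2] I

Answer: SAME — A ⇓ I, B ⇓ I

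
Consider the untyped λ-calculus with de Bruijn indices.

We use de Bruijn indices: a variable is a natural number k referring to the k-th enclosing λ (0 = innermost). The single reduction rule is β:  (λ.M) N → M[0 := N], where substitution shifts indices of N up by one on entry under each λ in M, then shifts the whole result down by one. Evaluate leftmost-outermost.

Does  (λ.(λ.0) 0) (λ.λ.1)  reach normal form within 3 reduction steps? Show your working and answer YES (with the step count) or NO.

Answer: YES — reaches normal form λ.λ.1 in 2 ≤ 3 steps

Reduction:
  start: (λ.(λ.0) 0) (λ.λ.1)
  →1  (λ.0) (λ.λ.1)
  →2  λ.λ.1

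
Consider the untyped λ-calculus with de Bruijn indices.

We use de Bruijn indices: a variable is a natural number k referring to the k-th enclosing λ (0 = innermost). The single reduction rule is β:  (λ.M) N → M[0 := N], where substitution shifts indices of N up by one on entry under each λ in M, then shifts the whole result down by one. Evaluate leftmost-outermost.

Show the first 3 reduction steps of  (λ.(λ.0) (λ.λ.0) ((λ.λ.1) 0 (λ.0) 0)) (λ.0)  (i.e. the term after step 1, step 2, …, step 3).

  start: (λ.(λ.0) (λ.λ.0) ((λ.λ.1) 0 (λ.0) 0)) (λ.0)
  [1] (λ.0) (λ.λ.0) ((λ.λ.1) (λ.0) (λ.0) (λ.0))
  [2] (λ.λ.0) ((λ.λ.1) (λ.0) (λ.0) (λ.0))
  [3] λ.0

Answer: after 3 steps: λ.0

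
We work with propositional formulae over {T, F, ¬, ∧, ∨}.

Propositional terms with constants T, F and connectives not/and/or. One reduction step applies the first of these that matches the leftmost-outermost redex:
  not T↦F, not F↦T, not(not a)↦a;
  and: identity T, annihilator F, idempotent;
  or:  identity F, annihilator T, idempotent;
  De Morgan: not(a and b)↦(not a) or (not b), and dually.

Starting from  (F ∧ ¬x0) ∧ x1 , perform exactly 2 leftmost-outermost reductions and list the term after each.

Answer: after 2 steps: F

Working:
  start: (F ∧ ¬x0) ∧ x1
  [1] F ∧ x1
  [2] F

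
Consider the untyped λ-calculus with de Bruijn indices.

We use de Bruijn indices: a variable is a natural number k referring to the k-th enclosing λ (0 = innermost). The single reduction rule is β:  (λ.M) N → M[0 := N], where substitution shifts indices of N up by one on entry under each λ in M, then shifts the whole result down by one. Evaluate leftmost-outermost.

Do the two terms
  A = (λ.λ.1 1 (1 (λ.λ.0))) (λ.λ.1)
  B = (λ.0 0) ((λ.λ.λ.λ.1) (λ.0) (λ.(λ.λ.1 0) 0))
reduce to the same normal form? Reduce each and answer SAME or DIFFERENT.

Answer: SAME — A ⇓ λ.λ.λ.1, B ⇓ λ.λ.λ.1

Working:
Term A:
  start: (λ.λ.1 1 (1 (λ.λ.0))) (λ.λ.1)
  step 1: λ.(λ.λ.1) (λ.λ.1) ((λ.λ.1) (λ.λ.0))
  step 2: λ.(λ.λ.λ.1) ((λ.λ.1) (λ.λ.0))
  step 3: λ.λ.λ.1

Term B:
  start: (λ.0 0) ((λ.λ.λ.λ.1) (λ.0) (λ.(λ.λ.1 0) 0))
  step 1: (λ.λ.λ.λ.1) (λ.0) (λ.(λ.λ.1 0) 0) ((λ.λ.λ.λ.1) (λ.0) (λ.(λ.λ.1 0) 0))
  step 2: (λ.λ.λ.1) (λ.(λ.λ.1 0) 0) ((λ.λ.λ.λ.1) (λ.0) (λ.(λ.λ.1 0) 0))
  step 3: (λ.λ.1) ((λ.λ.λ.λ.1) (λ.0) (λ.(λ.λ.1 0) 0))
  step 4: λ.(λ.λ.λ.λ.1) (λ.0) (λ.(λ.λ.1 0) 0)
  step 5: λ.(λ.λ.λ.1) (λ.(λ.λ.1 0) 0)
  step 6: λ.λ.λ.1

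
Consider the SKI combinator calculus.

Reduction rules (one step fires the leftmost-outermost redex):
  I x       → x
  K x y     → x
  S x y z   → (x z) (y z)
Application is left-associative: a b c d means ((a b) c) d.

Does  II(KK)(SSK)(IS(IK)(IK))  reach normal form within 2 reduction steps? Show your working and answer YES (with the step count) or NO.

  start: II(KK)(SSK)(IS(IK)(IK))
  →1  I(KK)(SSK)(IS(IK)(IK))
  →2  KK(SSK)(IS(IK)(IK))

Answer: NO — after 2 steps the term is KK(SSK)(IS(IK)(IK)), not yet normal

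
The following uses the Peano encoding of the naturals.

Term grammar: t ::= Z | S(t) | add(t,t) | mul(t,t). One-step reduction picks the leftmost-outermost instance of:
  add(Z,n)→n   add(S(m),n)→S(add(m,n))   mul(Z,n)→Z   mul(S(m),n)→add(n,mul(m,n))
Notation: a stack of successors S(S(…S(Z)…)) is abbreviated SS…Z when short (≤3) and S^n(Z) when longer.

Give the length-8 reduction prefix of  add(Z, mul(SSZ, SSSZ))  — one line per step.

Answer: after 8 steps: S(S(S(S(add(SSZ, mul(Z, SSSZ))))))

Working:
  start: add(Z, mul(SSZ, SSSZ))
  →1  mul(SSZ, SSSZ)
  →2  add(SSSZ, mul(SZ, SSSZ))
  →3  S(add(SSZ, mul(SZ, SSSZ)))
  →4  S(S(add(SZ, mul(SZ, SSSZ))))
  →5  S(S(S(add(Z, mul(SZ, SSSZ)))))
  →6  S(S(S(mul(SZ, SSSZ))))
  →7  S(S(S(add(SSSZ, mul(Z, SSSZ)))))
  →8  S(S(S(S(add(SSZ, mul(Z, SSSZ))))))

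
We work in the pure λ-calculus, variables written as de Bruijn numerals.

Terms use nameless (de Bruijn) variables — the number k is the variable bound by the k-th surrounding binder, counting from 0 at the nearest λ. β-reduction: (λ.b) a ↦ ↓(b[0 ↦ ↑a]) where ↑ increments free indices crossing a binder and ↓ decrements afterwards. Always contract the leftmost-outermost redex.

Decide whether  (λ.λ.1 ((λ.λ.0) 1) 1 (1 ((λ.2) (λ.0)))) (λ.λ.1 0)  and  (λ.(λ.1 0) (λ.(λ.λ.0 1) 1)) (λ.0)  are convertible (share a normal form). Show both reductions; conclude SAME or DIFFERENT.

Answer: DIFFERENT — A ⇓ λ.λ.λ.1 0, B ⇓ λ.λ.0 (λ.0)

Reduction:
Term A:
  start: (λ.λ.1 ((λ.λ.0) 1) 1 (1 ((λ.2) (λ.0)))) (λ.λ.1 0)
  step 1: λ.(λ.λ.1 0) ((λ.λ.0) (λ.λ.1 0)) (λ.λ.1 0) ((λ.λ.1 0) ((λ.λ.λ.1 0) (λ.0)))
  step 2: λ.(λ.(λ.λ.0) (λ.λ.1 0) 0) (λ.λ.1 0) ((λ.λ.1 0) ((λ.λ.λ.1 0) (λ.0)))
  step 3: λ.(λ.λ.0) (λ.λ.1 0) (λ.λ.1 0) ((λ.λ.1 0) ((λ.λ.λ.1 0) (λ.0)))
  step 4: λ.(λ.0) (λ.λ.1 0) ((λ.λ.1 0) ((λ.λ.λ.1 0) (λ.0)))
  step 5: λ.(λ.λ.1 0) ((λ.λ.1 0) ((λ.λ.λ.1 0) (λ.0)))
  step 6: λ.λ.(λ.λ.1 0) ((λ.λ.λ.1 0) (λ.0)) 0
  step 7: λ.λ.(λ.(λ.λ.λ.1 0) (λ.0) 0) 0
  step 8: λ.λ.(λ.λ.λ.1 0) (λ.0) 0
  step 9: λ.λ.(λ.λ.1 0) 0
  step 10: λ.λ.λ.1 0

Term B:
  start: (λ.(λ.1 0) (λ.(λ.λ.0 1) 1)) (λ.0)
  step 1: (λ.(λ.0) 0) (λ.(λ.λ.0 1) (λ.0))
  step 2: (λ.0) (λ.(λ.λ.0 1) (λ.0))
  step 3: λ.(λ.λ.0 1) (λ.0)
  step 4: λ.λ.0 (λ.0)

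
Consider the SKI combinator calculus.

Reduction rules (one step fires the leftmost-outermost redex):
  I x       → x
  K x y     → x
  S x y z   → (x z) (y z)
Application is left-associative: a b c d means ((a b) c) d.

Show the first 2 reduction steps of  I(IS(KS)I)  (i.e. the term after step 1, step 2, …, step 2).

  start: I(IS(KS)I)
  →1  IS(KS)I
  →2  S(KS)I

Answer: after 2 steps: S(KS)I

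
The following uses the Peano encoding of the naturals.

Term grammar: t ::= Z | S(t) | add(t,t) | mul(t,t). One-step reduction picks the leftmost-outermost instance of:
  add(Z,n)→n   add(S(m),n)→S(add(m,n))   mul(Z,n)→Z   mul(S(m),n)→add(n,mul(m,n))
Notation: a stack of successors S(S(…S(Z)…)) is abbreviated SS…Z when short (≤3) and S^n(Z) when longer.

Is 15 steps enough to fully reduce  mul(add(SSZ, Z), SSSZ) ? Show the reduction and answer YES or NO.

  start: mul(add(SSZ, Z), SSSZ)
  [1] mul(S(add(SZ, Z)), SSSZ)
  [2] add(SSSZ, mul(add(SZ, Z), SSSZ))
  [3] S(add(SSZ, mul(add(SZ, Z), SSSZ)))
  [4] S(S(add(SZ, mul(add(SZ, Z), SSSZ))))
  [5] S(S(S(add(Z, mul(add(SZ, Z), SSSZ)))))
  [6] S(S(S(mul(add(SZ, Z), SSSZ))))
  [7] S(S(S(mul(S(add(Z, Z)), SSSZ))))
  [8] S(S(S(add(SSSZ, mul(add(Z, Z), SSSZ)))))
  [9] S(S(S(S(add(SSZ, mul(add(Z, Z), SSSZ))))))
  [10] S(S(S(S(S(add(SZ, mul(add(Z, Z), SSSZ)))))))
  [11] S(S(S(S(S(S(add(Z, mul(add(Z, Z), SSSZ))))))))
  [12] S(S(S(S(S(S(mul(add(Z, Z), SSSZ)))))))
  [13] S(S(S(S(S(S(mul(Z, SSSZ)))))))
  [14] S^6(Z)

Answer: YES — reaches normal form S^6(Z) in 14 ≤ 15 steps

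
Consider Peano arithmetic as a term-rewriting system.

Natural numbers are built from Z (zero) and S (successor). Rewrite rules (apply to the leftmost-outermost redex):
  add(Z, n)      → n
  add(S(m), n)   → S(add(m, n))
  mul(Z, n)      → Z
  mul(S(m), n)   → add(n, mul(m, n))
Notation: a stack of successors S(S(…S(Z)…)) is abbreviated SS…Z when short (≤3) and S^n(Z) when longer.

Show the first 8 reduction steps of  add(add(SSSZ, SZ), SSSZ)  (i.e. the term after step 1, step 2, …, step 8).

Answer: after 8 steps: S(S(S(S(add(Z, SSSZ)))))

Working:
  start: add(add(SSSZ, SZ), SSSZ)
  →1  add(S(add(SSZ, SZ)), SSSZ)
  →2  S(add(add(SSZ, SZ), SSSZ))
  →3  S(add(S(add(SZ, SZ)), SSSZ))
  →4  S(S(add(add(SZ, SZ), SSSZ)))
  →5  S(S(add(S(add(Z, SZ)), SSSZ)))
  →6  S(S(S(add(add(Z, SZ), SSSZ))))
  →7  S(S(S(add(SZ, SSSZ))))
  →8  S(S(S(S(add(Z, SSSZ)))))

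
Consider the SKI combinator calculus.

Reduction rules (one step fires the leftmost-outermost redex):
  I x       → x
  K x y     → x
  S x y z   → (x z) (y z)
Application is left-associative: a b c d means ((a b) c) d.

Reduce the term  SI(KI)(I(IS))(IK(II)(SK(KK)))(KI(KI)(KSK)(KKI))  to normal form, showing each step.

  start: SI(KI)(I(IS))(IK(II)(SK(KK)))(KI(KI)(KSK)(KKI))
  step 1: I(I(IS))(KI(I(IS)))(IK(II)(SK(KK)))(KI(KI)(KSK)(KKI))
  step 2: I(IS)(KI(I(IS)))(IK(II)(SK(KK)))(KI(KI)(KSK)(KKI))
  step 3: IS(KI(I(IS)))(IK(II)(SK(KK)))(KI(KI)(KSK)(KKI))
  step 4: S(KI(I(IS)))(IK(II)(SK(KK)))(KI(KI)(KSK)(KKI))
  step 5: KI(I(IS))(KI(KI)(KSK)(KKI))(IK(II)(SK(KK))(KI(KI)(KSK)(KKI)))
  step 6: I(KI(KI)(KSK)(KKI))(IK(II)(SK(KK))(KI(KI)(KSK)(KKI)))
  step 7: KI(KI)(KSK)(KKI)(IK(II)(SK(KK))(KI(KI)(KSK)(KKI)))
  step 8: I(KSK)(KKI)(IK(II)(SK(KK))(KI(KI)(KSK)(KKI)))
  step 9: KSK(KKI)(IK(II)(SK(KK))(KI(KI)(KSK)(KKI)))
  step 10: S(KKI)(IK(II)(SK(KK))(KI(KI)(KSK)(KKI)))
  step 11: SK(IK(II)(SK(KK))(KI(KI)(KSK)(KKI)))
  step 12: SK(K(II)(SK(KK))(KI(KI)(KSK)(KKI)))
  step 13: SK(II(KI(KI)(KSK)(KKI)))
  step 14: SK(I(KI(KI)(KSK)(KKI)))
  step 15: SK(KI(KI)(KSK)(KKI))
  step 16: SK(I(KSK)(KKI))
  step 17: SK(KSK(KKI))
  step 18: SK(S(KKI))
  step 19: SK(SK)

Answer: normal form = SK(SK)  (in 19 steps)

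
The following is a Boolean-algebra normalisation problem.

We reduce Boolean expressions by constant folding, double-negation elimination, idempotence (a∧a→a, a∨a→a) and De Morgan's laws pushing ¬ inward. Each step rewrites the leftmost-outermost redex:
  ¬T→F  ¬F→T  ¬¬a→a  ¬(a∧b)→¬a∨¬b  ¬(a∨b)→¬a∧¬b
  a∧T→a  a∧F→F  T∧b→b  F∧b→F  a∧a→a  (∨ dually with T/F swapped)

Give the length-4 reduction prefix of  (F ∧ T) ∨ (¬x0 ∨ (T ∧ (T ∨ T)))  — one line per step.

  start: (F ∧ T) ∨ (¬x0 ∨ (T ∧ (T ∨ T)))
  step 1: F ∨ (¬x0 ∨ (T ∧ (T ∨ T)))
  step 2: ¬x0 ∨ (T ∧ (T ∨ T))
  step 3: ¬x0 ∨ (T ∨ T)
  step 4: ¬x0 ∨ T

Answer: after 4 steps: ¬x0 ∨ T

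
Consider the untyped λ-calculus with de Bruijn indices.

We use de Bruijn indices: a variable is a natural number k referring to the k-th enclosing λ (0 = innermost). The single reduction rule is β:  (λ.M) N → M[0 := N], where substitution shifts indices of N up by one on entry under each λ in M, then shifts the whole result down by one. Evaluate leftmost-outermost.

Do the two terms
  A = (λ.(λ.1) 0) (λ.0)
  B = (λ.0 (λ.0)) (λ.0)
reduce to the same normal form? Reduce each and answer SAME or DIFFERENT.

Answer: SAME — A ⇓ λ.0, B ⇓ λ.0

Reduction:
Term A:
  start: (λ.(λ.1) 0) (λ.0)
  →1  (λ.λ.0) (λ.0)
  →2  λ.0

Term B:
  start: (λ.0 (λ.0)) (λ.0)
  →1  (λ.0) (λ.0)
  →2  λ.0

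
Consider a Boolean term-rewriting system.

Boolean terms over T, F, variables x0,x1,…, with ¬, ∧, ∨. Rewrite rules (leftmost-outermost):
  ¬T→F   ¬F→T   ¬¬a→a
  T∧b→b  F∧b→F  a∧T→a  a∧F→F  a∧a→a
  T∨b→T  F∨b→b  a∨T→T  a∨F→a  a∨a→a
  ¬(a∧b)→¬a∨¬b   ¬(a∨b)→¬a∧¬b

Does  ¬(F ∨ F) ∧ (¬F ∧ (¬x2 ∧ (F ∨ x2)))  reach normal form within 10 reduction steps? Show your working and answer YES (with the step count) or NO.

  start: ¬(F ∨ F) ∧ (¬F ∧ (¬x2 ∧ (F ∨ x2)))
  →1  (¬F ∧ ¬F) ∧ (¬F ∧ (¬x2 ∧ (F ∨ x2)))
  →2  ¬F ∧ (¬F ∧ (¬x2 ∧ (F ∨ x2)))
  →3  T ∧ (¬F ∧ (¬x2 ∧ (F ∨ x2)))
  →4  ¬F ∧ (¬x2 ∧ (F ∨ x2))
  →5  T ∧ (¬x2 ∧ (F ∨ x2))
  →6  ¬x2 ∧ (F ∨ x2)
  →7  ¬x2 ∧ x2

Answer: YES — reaches normal form ¬x2 ∧ x2 in 7 ≤ 10 steps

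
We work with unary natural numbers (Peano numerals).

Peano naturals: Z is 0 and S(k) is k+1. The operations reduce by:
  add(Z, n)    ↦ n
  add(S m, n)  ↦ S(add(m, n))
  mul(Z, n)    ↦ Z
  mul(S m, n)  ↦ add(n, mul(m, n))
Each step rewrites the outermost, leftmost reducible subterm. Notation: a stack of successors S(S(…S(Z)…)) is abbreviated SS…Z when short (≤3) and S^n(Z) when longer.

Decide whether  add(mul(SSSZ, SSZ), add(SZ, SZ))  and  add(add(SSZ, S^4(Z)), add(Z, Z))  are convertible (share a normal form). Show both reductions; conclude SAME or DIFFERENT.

Answer: DIFFERENT — A ⇓ S^8(Z), B ⇓ S^6(Z)

Reduction:
Term A:
  start: add(mul(SSSZ, SSZ), add(SZ, SZ))
  [1] add(add(SSZ, mul(SSZ, SSZ)), add(SZ, SZ))
  [2] add(S(add(SZ, mul(SSZ, SSZ))), add(SZ, SZ))
  [3] S(add(add(SZ, mul(SSZ, SSZ)), add(SZ, SZ)))
  [4] S(add(S(add(Z, mul(SSZ, SSZ))), add(SZ, SZ)))
  [5] S(S(add(add(Z, mul(SSZ, SSZ)), add(SZ, SZ))))
  [6] S(S(add(mul(SSZ, SSZ), add(SZ, SZ))))
  [7] S(S(add(add(SSZ, mul(SZ, SSZ)), add(SZ, SZ))))
  [8] S(S(add(S(add(SZ, mul(SZ, SSZ))), add(SZ, SZ))))
  [9] S(S(S(add(add(SZ, mul(SZ, SSZ)), add(SZ, SZ)))))
  [10] S(S(S(add(S(add(Z, mul(SZ, SSZ))), add(SZ, SZ)))))
  [11] S(S(S(S(add(add(Z, mul(SZ, SSZ)), add(SZ, SZ))))))
  [12] S(S(S(S(add(mul(SZ, SSZ), add(SZ, SZ))))))
  [13] S(S(S(S(add(add(SSZ, mul(Z, SSZ)), add(SZ, SZ))))))
  [14] S(S(S(S(add(S(add(SZ, mul(Z, SSZ))), add(SZ, SZ))))))
  [15] S(S(S(S(S(add(add(SZ, mul(Z, SSZ)), add(SZ, SZ)))))))
  [16] S(S(S(S(S(add(S(add(Z, mul(Z, SSZ))), add(SZ, SZ)))))))
  [17] S(S(S(S(S(S(add(add(Z, mul(Z, SSZ)), add(SZ, SZ))))))))
  [18] S(S(S(S(S(S(add(mul(Z, SSZ), add(SZ, SZ))))))))
  [19] S(S(S(S(S(S(add(Z, add(SZ, SZ))))))))
  [20] S(S(S(S(S(S(add(SZ, SZ)))))))
  [21] S(S(S(S(S(S(S(add(Z, SZ))))))))
  [22] S^8(Z)

Term B:
  start: add(add(SSZ, S^4(Z)), add(Z, Z))
  [1] add(S(add(SZ, S^4(Z))), add(Z, Z))
  [2] S(add(add(SZ, S^4(Z)), add(Z, Z)))
  [3] S(add(S(add(Z, S^4(Z))), add(Z, Z)))
  [4] S(S(add(add(Z, S^4(Z)), add(Z, Z))))
  [5] S(S(add(S^4(Z), add(Z, Z))))
  [6] S(S(S(add(SSSZ, add(Z, Z)))))
  [7] S(S(S(S(add(SSZ, add(Z, Z))))))
  [8] S(S(S(S(S(add(SZ, add(Z, Z)))))))
  [9] S(S(S(S(S(S(add(Z, add(Z, Z))))))))
  [10] S(S(S(S(S(S(add(Z, Z)))))))
  [11] S^6(Z)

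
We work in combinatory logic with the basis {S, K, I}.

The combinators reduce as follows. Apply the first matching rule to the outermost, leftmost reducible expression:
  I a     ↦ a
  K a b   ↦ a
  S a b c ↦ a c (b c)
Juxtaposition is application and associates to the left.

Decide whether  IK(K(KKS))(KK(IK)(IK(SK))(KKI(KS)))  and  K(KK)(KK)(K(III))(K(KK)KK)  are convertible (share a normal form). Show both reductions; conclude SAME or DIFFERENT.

Term A:
  start: IK(K(KKS))(KK(IK)(IK(SK))(KKI(KS)))
  [1] K(K(KKS))(KK(IK)(IK(SK))(KKI(KS)))
  [2] K(KKS)
  [3] KK

Term B:
  start: K(KK)(KK)(K(III))(K(KK)KK)
  [1] KK(K(III))(K(KK)KK)
  [2] K(K(KK)KK)
  [3] K(KKK)
  [4] KK

Answer: SAME — A ⇓ KK, B ⇓ KK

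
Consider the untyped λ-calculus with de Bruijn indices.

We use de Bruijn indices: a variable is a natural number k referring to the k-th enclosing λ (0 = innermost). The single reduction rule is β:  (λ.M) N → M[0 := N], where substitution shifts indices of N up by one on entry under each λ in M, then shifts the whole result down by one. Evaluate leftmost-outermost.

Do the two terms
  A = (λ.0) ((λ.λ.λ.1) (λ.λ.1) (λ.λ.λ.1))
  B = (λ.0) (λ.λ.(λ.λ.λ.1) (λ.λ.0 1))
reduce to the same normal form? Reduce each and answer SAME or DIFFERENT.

Answer: SAME — A ⇓ λ.λ.λ.λ.1, B ⇓ λ.λ.λ.λ.1

Reduction:
Term A:
  start: (λ.0) ((λ.λ.λ.1) (λ.λ.1) (λ.λ.λ.1))
  [1] (λ.λ.λ.1) (λ.λ.1) (λ.λ.λ.1)
  [2] (λ.λ.1) (λ.λ.λ.1)
  [3] λ.λ.λ.λ.1

Term B:
  start: (λ.0) (λ.λ.(λ.λ.λ.1) (λ.λ.0 1))
  [1] λ.λ.(λ.λ.λ.1) (λ.λ.0 1)
  [2] λ.λ.λ.λ.1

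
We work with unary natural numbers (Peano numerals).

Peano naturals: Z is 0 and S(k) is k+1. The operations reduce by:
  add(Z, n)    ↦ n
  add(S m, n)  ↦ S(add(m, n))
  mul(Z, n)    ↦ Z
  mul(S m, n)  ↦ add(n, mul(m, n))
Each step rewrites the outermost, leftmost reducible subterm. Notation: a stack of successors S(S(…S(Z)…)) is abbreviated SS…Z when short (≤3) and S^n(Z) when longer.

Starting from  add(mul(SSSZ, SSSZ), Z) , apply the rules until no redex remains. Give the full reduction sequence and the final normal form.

  start: add(mul(SSSZ, SSSZ), Z)
  step 1: add(add(SSSZ, mul(SSZ, SSSZ)), Z)
  step 2: add(S(add(SSZ, mul(SSZ, SSSZ))), Z)
  step 3: S(add(add(SSZ, mul(SSZ, SSSZ)), Z))
  step 4: S(add(S(add(SZ, mul(SSZ, SSSZ))), Z))
  step 5: S(S(add(add(SZ, mul(SSZ, SSSZ)), Z)))
  step 6: S(S(add(S(add(Z, mul(SSZ, SSSZ))), Z)))
  step 7: S(S(S(add(add(Z, mul(SSZ, SSSZ)), Z))))
  step 8: S(S(S(add(mul(SSZ, SSSZ), Z))))
  step 9: S(S(S(add(add(SSSZ, mul(SZ, SSSZ)), Z))))
  step 10: S(S(S(add(S(add(SSZ, mul(SZ, SSSZ))), Z))))
  step 11: S(S(S(S(add(add(SSZ, mul(SZ, SSSZ)), Z)))))
  step 12: S(S(S(S(add(S(add(SZ, mul(SZ, SSSZ))), Z)))))
  step 13: S(S(S(S(S(add(add(SZ, mul(SZ, SSSZ)), Z))))))
  step 14: S(S(S(S(S(add(S(add(Z, mul(SZ, SSSZ))), Z))))))
  step 15: S(S(S(S(S(S(add(add(Z, mul(SZ, SSSZ)), Z)))))))
  step 16: S(S(S(S(S(S(add(mul(SZ, SSSZ), Z)))))))
  step 17: S(S(S(S(S(S(add(add(SSSZ, mul(Z, SSSZ)), Z)))))))
  step 18: S(S(S(S(S(S(add(S(add(SSZ, mul(Z, SSSZ))), Z)))))))
  step 19: S(S(S(S(S(S(S(add(add(SSZ, mul(Z, SSSZ)), Z))))))))
  step 20: S(S(S(S(S(S(S(add(S(add(SZ, mul(Z, SSSZ))), Z))))))))
  step 21: S(S(S(S(S(S(S(S(add(add(SZ, mul(Z, SSSZ)), Z)))))))))
  step 22: S(S(S(S(S(S(S(S(add(S(add(Z, mul(Z, SSSZ))), Z)))))))))
  step 23: S(S(S(S(S(S(S(S(S(add(add(Z, mul(Z, SSSZ)), Z))))))))))
  step 24: S(S(S(S(S(S(S(S(S(add(mul(Z, SSSZ), Z))))))))))
  step 25: S(S(S(S(S(S(S(S(S(add(Z, Z))))))))))
  step 26: S^9(Z)

Answer: normal form = S^9(Z)  (in 26 steps)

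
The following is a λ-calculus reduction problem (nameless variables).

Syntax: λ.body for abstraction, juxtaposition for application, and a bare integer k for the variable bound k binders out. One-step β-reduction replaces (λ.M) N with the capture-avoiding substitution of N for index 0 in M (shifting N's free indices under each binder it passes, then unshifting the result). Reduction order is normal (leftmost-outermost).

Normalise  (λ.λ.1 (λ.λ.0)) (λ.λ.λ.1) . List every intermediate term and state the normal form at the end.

  start: (λ.λ.1 (λ.λ.0)) (λ.λ.λ.1)
  [1] λ.(λ.λ.λ.1) (λ.λ.0)
  [2] λ.λ.λ.1

Answer: normal form = λ.λ.λ.1  (in 2 steps)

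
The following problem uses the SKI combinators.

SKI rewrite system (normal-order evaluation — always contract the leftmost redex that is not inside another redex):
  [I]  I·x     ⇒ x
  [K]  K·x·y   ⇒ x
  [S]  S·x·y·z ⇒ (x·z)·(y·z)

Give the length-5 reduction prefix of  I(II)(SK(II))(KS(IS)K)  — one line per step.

  start: I(II)(SK(II))(KS(IS)K)
  step 1: II(SK(II))(KS(IS)K)
  step 2: I(SK(II))(KS(IS)K)
  step 3: SK(II)(KS(IS)K)
  step 4: K(KS(IS)K)(II(KS(IS)K))
  step 5: KS(IS)K

Answer: after 5 steps: KS(IS)K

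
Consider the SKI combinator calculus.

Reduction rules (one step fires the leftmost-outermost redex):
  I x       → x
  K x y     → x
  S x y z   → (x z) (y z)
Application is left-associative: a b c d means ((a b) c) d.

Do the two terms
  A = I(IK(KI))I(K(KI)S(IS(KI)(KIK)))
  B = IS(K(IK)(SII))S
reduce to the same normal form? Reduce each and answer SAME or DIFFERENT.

Answer: DIFFERENT — A ⇓ I, B ⇓ SKS

Working:
Term A:
  start: I(IK(KI))I(K(KI)S(IS(KI)(KIK)))
  [1] IK(KI)I(K(KI)S(IS(KI)(KIK)))
  [2] K(KI)I(K(KI)S(IS(KI)(KIK)))
  [3] KI(K(KI)S(IS(KI)(KIK)))
  [4] I

Term B:
  start: IS(K(IK)(SII))S
  [1] S(K(IK)(SII))S
  [2] S(IK)S
  [3] SKS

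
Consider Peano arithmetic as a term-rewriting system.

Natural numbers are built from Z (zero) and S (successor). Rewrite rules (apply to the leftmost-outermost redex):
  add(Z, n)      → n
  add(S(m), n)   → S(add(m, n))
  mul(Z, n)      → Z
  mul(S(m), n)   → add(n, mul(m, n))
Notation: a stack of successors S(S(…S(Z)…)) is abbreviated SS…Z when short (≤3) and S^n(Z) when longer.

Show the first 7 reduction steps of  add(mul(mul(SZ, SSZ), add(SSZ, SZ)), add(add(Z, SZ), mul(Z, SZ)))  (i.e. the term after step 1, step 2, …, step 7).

Answer: after 7 steps: S(add(add(S(add(Z, SZ)), mul(add(SZ, mul(Z, SSZ)), add(SSZ, SZ))), add(add(Z, SZ), mul(Z, SZ))))

Reduction:
  start: add(mul(mul(SZ, SSZ), add(SSZ, SZ)), add(add(Z, SZ), mul(Z, SZ)))
  step 1: add(mul(add(SSZ, mul(Z, SSZ)), add(SSZ, SZ)), add(add(Z, SZ), mul(Z, SZ)))
  step 2: add(mul(S(add(SZ, mul(Z, SSZ))), add(SSZ, SZ)), add(add(Z, SZ), mul(Z, SZ)))
  step 3: add(add(add(SSZ, SZ), mul(add(SZ, mul(Z, SSZ)), add(SSZ, SZ))), add(add(Z, SZ), mul(Z, SZ)))
  step 4: add(add(S(add(SZ, SZ)), mul(add(SZ, mul(Z, SSZ)), add(SSZ, SZ))), add(add(Z, SZ), mul(Z, SZ)))
  step 5: add(S(add(add(SZ, SZ), mul(add(SZ, mul(Z, SSZ)), add(SSZ, SZ)))), add(add(Z, SZ), mul(Z, SZ)))
  step 6: S(add(add(add(SZ, SZ), mul(add(SZ, mul(Z, SSZ)), add(SSZ, SZ))), add(add(Z, SZ), mul(Z, SZ))))
  step 7: S(add(add(S(add(Z, SZ)), mul(add(SZ, mul(Z, SSZ)), add(SSZ, SZ))), add(add(Z, SZ), mul(Z, SZ))))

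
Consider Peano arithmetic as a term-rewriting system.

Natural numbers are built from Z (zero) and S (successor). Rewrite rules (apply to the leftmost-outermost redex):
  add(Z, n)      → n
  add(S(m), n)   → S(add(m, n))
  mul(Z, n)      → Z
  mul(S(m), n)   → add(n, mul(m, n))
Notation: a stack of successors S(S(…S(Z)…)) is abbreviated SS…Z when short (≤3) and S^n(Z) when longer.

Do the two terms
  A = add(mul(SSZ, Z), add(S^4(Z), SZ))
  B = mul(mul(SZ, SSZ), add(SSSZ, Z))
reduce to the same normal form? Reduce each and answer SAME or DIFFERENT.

Term A:
  start: add(mul(SSZ, Z), add(S^4(Z), SZ))
  step 1: add(add(Z, mul(SZ, Z)), add(S^4(Z), SZ))
  step 2: add(mul(SZ, Z), add(S^4(Z), SZ))
  step 3: add(add(Z, mul(Z, Z)), add(S^4(Z), SZ))
  step 4: add(mul(Z, Z), add(S^4(Z), SZ))
  step 5: add(Z, add(S^4(Z), SZ))
  step 6: add(S^4(Z), SZ)
  step 7: S(add(SSSZ, SZ))
  step 8: S(S(add(SSZ, SZ)))
  step 9: S(S(S(add(SZ, SZ))))
  step 10: S(S(S(S(add(Z, SZ)))))
  step 11: S^5(Z)

Term B:
  start: mul(mul(SZ, SSZ), add(SSSZ, Z))
  step 1: mul(add(SSZ, mul(Z, SSZ)), add(SSSZ, Z))
  step 2: mul(S(add(SZ, mul(Z, SSZ))), add(SSSZ, Z))
  step 3: add(add(SSSZ, Z), mul(add(SZ, mul(Z, SSZ)), add(SSSZ, Z)))
  step 4: add(S(add(SSZ, Z)), mul(add(SZ, mul(Z, SSZ)), add(SSSZ, Z)))
  step 5: S(add(add(SSZ, Z), mul(add(SZ, mul(Z, SSZ)), add(SSSZ, Z))))
  step 6: S(add(S(add(SZ, Z)), mul(add(SZ, mul(Z, SSZ)), add(SSSZ, Z))))
  step 7: S(S(add(add(SZ, Z), mul(add(SZ, mul(Z, SSZ)), add(SSSZ, Z)))))
  step 8: S(S(add(S(add(Z, Z)), mul(add(SZ, mul(Z, SSZ)), add(SSSZ, Z)))))
  step 9: S(S(S(add(add(Z, Z), mul(add(SZ, mul(Z, SSZ)), add(SSSZ, Z))))))
  step 10: S(S(S(add(Z, mul(add(SZ, mul(Z, SSZ)), add(SSSZ, Z))))))
  step 11: S(S(S(mul(add(SZ, mul(Z, SSZ)), add(SSSZ, Z)))))
  step 12: S(S(S(mul(S(add(Z, mul(Z, SSZ))), add(SSSZ, Z)))))
  step 13: S(S(S(add(add(SSSZ, Z), mul(add(Z, mul(Z, SSZ)), add(SSSZ, Z))))))
  step 14: S(S(S(add(S(add(SSZ, Z)), mul(add(Z, mul(Z, SSZ)), add(SSSZ, Z))))))
  step 15: S(S(S(S(add(add(SSZ, Z), mul(add(Z, mul(Z, SSZ)), add(SSSZ, Z)))))))
  step 16: S(S(S(S(add(S(add(SZ, Z)), mul(add(Z, mul(Z, SSZ)), add(SSSZ, Z)))))))
  step 17: S(S(S(S(S(add(add(SZ, Z), mul(add(Z, mul(Z, SSZ)), add(SSSZ, Z))))))))
  step 18: S(S(S(S(S(add(S(add(Z, Z)), mul(add(Z, mul(Z, SSZ)), add(SSSZ, Z))))))))
  step 19: S(S(S(S(S(S(add(add(Z, Z), mul(add(Z, mul(Z, SSZ)), add(SSSZ, Z)))))))))
  step 20: S(S(S(S(S(S(add(Z, mul(add(Z, mul(Z, SSZ)), add(SSSZ, Z)))))))))
  step 21: S(S(S(S(S(S(mul(add(Z, mul(Z, SSZ)), add(SSSZ, Z))))))))
  step 22: S(S(S(S(S(S(mul(mul(Z, SSZ), add(SSSZ, Z))))))))
  step 23: S(S(S(S(S(S(mul(Z, add(SSSZ, Z))))))))
  step 24: S^6(Z)

Answer: DIFFERENT — A ⇓ S^5(Z), B ⇓ S^6(Z)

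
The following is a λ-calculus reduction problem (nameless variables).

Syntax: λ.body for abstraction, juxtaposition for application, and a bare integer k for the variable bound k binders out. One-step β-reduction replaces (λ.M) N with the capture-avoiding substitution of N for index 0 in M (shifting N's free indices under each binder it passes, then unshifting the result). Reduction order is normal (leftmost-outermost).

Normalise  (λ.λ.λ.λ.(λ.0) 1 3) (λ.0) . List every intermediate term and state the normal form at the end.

Answer: normal form = λ.λ.λ.1 (λ.0)  (in 2 steps)

Derivation:
  start: (λ.λ.λ.λ.(λ.0) 1 3) (λ.0)
  →1  λ.λ.λ.(λ.0) 1 (λ.0)
  →2  λ.λ.λ.1 (λ.0)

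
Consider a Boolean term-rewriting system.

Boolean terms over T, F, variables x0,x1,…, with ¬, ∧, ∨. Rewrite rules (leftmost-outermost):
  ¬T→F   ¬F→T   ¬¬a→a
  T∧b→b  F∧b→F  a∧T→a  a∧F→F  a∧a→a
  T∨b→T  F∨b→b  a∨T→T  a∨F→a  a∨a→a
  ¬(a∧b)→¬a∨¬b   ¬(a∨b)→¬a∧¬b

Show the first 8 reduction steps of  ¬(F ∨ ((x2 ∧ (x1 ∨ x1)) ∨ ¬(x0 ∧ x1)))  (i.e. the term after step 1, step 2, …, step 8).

  start: ¬(F ∨ ((x2 ∧ (x1 ∨ x1)) ∨ ¬(x0 ∧ x1)))
  →1  ¬F ∧ ¬((x2 ∧ (x1 ∨ x1)) ∨ ¬(x0 ∧ x1))
  →2  T ∧ ¬((x2 ∧ (x1 ∨ x1)) ∨ ¬(x0 ∧ x1))
  →3  ¬((x2 ∧ (x1 ∨ x1)) ∨ ¬(x0 ∧ x1))
  →4  ¬(x2 ∧ (x1 ∨ x1)) ∧ ¬¬(x0 ∧ x1)
  →5  (¬x2 ∨ ¬(x1 ∨ x1)) ∧ ¬¬(x0 ∧ x1)
  →6  (¬x2 ∨ (¬x1 ∧ ¬x1)) ∧ ¬¬(x0 ∧ x1)
  →7  (¬x2 ∨ ¬x1) ∧ ¬¬(x0 ∧ x1)
  →8  (¬x2 ∨ ¬x1) ∧ (x0 ∧ x1)

Answer: after 8 steps: (¬x2 ∨ ¬x1) ∧ (x0 ∧ x1)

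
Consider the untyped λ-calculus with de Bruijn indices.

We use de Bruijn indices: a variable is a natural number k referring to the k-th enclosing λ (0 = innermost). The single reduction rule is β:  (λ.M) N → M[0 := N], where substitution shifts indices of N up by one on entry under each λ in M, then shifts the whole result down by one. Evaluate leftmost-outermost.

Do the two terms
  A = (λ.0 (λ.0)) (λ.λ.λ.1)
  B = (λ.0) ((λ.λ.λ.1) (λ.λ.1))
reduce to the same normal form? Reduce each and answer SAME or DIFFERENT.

Answer: SAME — A ⇓ λ.λ.1, B ⇓ λ.λ.1

Reduction:
Term A:
  start: (λ.0 (λ.0)) (λ.λ.λ.1)
  [1] (λ.λ.λ.1) (λ.0)
  [2] λ.λ.1

Term B:
  start: (λ.0) ((λ.λ.λ.1) (λ.λ.1))
  [1] (λ.λ.λ.1) (λ.λ.1)
  [2] λ.λ.1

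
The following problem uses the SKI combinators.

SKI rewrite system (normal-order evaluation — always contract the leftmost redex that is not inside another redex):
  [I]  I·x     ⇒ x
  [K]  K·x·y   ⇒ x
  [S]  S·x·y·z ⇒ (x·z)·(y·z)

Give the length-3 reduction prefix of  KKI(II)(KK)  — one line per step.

Answer: after 3 steps: I

Working:
  start: KKI(II)(KK)
  →1  K(II)(KK)
  →2  II
  →3  I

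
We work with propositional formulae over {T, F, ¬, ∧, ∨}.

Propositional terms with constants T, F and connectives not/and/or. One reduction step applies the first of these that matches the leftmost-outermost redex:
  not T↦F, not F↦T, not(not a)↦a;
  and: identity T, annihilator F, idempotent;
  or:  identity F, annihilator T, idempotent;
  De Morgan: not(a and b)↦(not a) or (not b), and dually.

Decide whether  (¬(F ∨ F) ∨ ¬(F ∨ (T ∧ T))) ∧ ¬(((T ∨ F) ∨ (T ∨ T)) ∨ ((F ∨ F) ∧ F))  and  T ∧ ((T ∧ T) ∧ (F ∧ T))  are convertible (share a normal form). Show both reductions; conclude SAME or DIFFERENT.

Term A:
  start: (¬(F ∨ F) ∨ ¬(F ∨ (T ∧ T))) ∧ ¬(((T ∨ F) ∨ (T ∨ T)) ∨ ((F ∨ F) ∧ F))
  step 1: ((¬F ∧ ¬F) ∨ ¬(F ∨ (T ∧ T))) ∧ ¬(((T ∨ F) ∨ (T ∨ T)) ∨ ((F ∨ F) ∧ F))
  step 2: (¬F ∨ ¬(F ∨ (T ∧ T))) ∧ ¬(((T ∨ F) ∨ (T ∨ T)) ∨ ((F ∨ F) ∧ F))
  step 3: (T ∨ ¬(F ∨ (T ∧ T))) ∧ ¬(((T ∨ F) ∨ (T ∨ T)) ∨ ((F ∨ F) ∧ F))
  step 4: T ∧ ¬(((T ∨ F) ∨ (T ∨ T)) ∨ ((F ∨ F) ∧ F))
  step 5: ¬(((T ∨ F) ∨ (T ∨ T)) ∨ ((F ∨ F) ∧ F))
  step 6: ¬((T ∨ F) ∨ (T ∨ T)) ∧ ¬((F ∨ F) ∧ F)
  step 7: (¬(T ∨ F) ∧ ¬(T ∨ T)) ∧ ¬((F ∨ F) ∧ F)
  step 8: ((¬T ∧ ¬F) ∧ ¬(T ∨ T)) ∧ ¬((F ∨ F) ∧ F)
  step 9: ((F ∧ ¬F) ∧ ¬(T ∨ T)) ∧ ¬((F ∨ F) ∧ F)
  step 10: (F ∧ ¬(T ∨ T)) ∧ ¬((F ∨ F) ∧ F)
  step 11: F ∧ ¬((F ∨ F) ∧ F)
  step 12: F

Term B:
  start: T ∧ ((T ∧ T) ∧ (F ∧ T))
  step 1: (T ∧ T) ∧ (F ∧ T)
  step 2: T ∧ (F ∧ T)
  step 3: F ∧ T
  step 4: F

Answer: SAME — A ⇓ F, B ⇓ F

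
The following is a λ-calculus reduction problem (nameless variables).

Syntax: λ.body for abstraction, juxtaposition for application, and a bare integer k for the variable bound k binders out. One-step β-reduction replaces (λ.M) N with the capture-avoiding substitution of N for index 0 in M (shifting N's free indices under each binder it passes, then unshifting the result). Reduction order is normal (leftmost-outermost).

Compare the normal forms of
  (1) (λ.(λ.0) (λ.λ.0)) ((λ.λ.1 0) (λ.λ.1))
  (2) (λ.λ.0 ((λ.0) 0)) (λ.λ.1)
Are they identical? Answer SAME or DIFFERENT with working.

Term A:
  start: (λ.(λ.0) (λ.λ.0)) ((λ.λ.1 0) (λ.λ.1))
  step 1: (λ.0) (λ.λ.0)
  step 2: λ.λ.0

Term B:
  start: (λ.λ.0 ((λ.0) 0)) (λ.λ.1)
  step 1: λ.0 ((λ.0) 0)
  step 2: λ.0 0

Answer: DIFFERENT — A ⇓ λ.λ.0, B ⇓ λ.0 0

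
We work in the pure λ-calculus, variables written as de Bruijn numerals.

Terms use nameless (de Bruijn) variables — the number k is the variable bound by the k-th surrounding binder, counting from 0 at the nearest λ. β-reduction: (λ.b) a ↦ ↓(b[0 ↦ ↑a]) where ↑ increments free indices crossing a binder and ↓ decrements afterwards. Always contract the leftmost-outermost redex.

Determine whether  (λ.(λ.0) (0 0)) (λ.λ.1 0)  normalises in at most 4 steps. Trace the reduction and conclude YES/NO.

  start: (λ.(λ.0) (0 0)) (λ.λ.1 0)
  [1] (λ.0) ((λ.λ.1 0) (λ.λ.1 0))
  [2] (λ.λ.1 0) (λ.λ.1 0)
  [3] λ.(λ.λ.1 0) 0
  [4] λ.λ.1 0

Answer: YES — reaches normal form λ.λ.1 0 in 4 ≤ 4 steps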